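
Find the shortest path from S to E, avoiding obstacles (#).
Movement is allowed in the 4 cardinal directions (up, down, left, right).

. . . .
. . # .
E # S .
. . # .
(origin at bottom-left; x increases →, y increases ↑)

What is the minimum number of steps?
8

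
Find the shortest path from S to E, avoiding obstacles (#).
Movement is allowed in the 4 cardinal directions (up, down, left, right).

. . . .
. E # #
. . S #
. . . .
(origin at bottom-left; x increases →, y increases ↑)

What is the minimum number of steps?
2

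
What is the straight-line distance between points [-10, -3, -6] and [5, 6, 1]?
18.8414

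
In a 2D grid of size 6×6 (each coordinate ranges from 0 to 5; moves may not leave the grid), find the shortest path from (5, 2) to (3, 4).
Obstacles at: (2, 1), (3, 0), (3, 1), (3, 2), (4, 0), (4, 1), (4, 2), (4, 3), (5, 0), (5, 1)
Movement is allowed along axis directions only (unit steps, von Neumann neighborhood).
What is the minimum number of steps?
4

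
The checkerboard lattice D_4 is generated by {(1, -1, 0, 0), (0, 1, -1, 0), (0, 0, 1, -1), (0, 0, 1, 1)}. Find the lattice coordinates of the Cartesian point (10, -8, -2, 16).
10b₁ + 2b₂ - 8b₃ + 8b₄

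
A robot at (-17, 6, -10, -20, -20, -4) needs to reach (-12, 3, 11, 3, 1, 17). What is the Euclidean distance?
43.4281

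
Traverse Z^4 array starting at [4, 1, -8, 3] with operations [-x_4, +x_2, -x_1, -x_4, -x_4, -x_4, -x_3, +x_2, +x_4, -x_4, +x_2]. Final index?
(3, 4, -9, -1)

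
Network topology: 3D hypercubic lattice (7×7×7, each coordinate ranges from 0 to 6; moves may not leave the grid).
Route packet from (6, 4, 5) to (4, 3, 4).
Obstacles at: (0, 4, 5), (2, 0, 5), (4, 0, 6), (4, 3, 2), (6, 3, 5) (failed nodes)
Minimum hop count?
4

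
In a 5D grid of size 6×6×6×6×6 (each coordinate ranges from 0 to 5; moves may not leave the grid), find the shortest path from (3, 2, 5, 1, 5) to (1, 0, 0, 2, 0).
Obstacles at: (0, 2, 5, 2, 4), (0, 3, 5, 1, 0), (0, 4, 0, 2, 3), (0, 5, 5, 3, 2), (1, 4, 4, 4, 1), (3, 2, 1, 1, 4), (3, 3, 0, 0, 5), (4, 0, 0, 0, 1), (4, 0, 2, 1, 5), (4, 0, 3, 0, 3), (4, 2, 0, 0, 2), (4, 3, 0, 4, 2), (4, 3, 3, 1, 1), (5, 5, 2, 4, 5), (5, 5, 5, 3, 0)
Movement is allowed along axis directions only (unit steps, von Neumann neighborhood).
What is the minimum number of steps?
15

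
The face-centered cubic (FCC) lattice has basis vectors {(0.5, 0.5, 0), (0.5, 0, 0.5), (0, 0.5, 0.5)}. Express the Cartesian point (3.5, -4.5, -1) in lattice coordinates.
7b₂ - 9b₃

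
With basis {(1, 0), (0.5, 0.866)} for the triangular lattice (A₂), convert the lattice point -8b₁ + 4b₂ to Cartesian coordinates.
(-6, 3.464)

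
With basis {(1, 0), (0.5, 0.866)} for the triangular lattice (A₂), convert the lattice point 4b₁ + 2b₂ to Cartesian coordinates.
(5, 1.732)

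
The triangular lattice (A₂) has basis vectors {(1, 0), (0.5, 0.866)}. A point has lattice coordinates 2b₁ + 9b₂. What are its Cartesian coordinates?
(6.5, 7.794)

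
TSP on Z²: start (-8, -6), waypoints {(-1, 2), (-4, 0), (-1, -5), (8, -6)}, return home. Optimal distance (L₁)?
48
(one optimal route: (-8, -6) → (-4, 0) → (-1, 2) → (-1, -5) → (8, -6) → (-8, -6))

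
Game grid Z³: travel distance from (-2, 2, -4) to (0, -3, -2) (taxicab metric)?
9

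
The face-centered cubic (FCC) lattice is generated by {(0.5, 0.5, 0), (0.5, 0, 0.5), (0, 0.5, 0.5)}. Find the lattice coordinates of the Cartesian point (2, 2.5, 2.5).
2b₁ + 2b₂ + 3b₃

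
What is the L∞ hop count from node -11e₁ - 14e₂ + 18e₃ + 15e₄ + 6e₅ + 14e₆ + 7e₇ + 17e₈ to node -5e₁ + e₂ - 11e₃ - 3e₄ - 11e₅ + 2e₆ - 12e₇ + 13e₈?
29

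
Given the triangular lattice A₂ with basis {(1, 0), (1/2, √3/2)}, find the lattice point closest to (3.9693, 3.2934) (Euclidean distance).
(4, 3.464)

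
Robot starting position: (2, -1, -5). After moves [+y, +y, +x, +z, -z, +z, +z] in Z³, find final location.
(3, 1, -3)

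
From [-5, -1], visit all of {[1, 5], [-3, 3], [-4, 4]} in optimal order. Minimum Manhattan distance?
14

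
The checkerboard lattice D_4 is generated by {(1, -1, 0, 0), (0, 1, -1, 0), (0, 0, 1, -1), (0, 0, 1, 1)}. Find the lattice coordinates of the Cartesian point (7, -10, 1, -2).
7b₁ - 3b₂ - 2b₄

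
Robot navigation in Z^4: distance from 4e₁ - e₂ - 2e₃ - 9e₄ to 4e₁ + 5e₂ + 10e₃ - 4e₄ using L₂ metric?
14.3178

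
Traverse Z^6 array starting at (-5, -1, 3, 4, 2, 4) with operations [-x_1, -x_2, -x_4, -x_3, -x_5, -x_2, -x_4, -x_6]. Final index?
(-6, -3, 2, 2, 1, 3)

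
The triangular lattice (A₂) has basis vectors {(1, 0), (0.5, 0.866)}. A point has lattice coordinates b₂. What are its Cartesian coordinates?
(0.5, 0.866)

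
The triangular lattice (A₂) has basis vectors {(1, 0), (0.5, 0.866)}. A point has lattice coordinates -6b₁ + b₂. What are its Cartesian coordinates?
(-5.5, 0.866)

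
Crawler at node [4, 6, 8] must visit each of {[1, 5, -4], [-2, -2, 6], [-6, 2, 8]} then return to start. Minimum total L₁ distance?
60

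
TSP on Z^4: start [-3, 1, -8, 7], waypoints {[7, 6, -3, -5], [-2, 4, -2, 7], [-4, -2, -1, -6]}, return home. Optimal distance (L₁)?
80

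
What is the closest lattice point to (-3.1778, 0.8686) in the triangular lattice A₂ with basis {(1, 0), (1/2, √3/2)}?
(-3.5, 0.866)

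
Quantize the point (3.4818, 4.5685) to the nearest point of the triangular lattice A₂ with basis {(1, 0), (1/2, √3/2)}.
(3.5, 4.33)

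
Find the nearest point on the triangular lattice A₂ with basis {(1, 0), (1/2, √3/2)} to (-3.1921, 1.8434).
(-3, 1.732)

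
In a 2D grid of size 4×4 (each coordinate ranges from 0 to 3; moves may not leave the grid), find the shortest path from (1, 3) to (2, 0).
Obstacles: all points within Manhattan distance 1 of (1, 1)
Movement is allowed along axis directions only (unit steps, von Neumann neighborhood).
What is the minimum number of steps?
6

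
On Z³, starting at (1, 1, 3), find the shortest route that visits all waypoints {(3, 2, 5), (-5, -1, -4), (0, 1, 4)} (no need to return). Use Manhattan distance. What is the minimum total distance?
25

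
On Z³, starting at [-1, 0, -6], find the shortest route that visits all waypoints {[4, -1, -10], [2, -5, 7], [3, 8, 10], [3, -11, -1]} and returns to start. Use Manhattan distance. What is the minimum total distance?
90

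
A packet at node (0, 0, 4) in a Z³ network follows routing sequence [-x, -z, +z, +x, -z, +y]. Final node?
(0, 1, 3)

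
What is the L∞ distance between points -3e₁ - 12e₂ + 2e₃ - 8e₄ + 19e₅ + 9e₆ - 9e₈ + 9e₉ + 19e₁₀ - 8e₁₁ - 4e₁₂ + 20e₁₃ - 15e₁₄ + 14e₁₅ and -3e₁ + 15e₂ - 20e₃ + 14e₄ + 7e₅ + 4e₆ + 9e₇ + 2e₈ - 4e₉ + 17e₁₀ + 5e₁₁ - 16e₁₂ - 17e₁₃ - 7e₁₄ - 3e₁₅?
37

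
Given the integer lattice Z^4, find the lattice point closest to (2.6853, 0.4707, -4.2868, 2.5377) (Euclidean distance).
(3, 0, -4, 3)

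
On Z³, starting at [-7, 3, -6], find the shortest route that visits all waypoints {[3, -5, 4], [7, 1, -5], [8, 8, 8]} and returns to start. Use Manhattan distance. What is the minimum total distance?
88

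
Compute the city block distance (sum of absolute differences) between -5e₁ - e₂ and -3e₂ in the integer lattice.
7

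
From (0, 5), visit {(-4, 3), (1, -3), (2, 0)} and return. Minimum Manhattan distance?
28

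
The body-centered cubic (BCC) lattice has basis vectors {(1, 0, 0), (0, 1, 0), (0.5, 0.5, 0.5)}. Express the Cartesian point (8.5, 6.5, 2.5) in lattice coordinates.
6b₁ + 4b₂ + 5b₃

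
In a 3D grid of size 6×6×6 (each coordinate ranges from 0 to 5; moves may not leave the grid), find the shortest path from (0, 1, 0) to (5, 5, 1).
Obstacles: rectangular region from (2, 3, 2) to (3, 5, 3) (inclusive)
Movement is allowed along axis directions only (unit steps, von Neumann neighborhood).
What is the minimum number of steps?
10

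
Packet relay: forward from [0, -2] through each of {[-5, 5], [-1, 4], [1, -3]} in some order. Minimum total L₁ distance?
16
(one optimal route: (0, -2) → (1, -3) → (-1, 4) → (-5, 5))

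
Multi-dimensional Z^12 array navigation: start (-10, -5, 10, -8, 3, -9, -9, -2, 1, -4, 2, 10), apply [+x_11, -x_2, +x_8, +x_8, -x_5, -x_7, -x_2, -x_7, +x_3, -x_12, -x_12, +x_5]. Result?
(-10, -7, 11, -8, 3, -9, -11, 0, 1, -4, 3, 8)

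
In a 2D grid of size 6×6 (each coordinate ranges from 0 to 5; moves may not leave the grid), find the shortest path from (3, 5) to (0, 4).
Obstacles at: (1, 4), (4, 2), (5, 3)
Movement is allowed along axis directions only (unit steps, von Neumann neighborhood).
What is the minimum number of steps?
4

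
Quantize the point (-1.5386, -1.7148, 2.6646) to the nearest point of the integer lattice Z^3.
(-2, -2, 3)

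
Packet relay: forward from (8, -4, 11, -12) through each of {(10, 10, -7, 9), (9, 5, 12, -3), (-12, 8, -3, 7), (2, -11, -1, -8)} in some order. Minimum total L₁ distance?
137
(one optimal route: (8, -4, 11, -12) → (9, 5, 12, -3) → (10, 10, -7, 9) → (-12, 8, -3, 7) → (2, -11, -1, -8))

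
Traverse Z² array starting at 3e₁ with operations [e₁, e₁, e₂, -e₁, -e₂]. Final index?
(4, 0)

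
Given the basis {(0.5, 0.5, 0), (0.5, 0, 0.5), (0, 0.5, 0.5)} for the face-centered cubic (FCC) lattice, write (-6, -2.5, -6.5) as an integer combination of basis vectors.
-2b₁ - 10b₂ - 3b₃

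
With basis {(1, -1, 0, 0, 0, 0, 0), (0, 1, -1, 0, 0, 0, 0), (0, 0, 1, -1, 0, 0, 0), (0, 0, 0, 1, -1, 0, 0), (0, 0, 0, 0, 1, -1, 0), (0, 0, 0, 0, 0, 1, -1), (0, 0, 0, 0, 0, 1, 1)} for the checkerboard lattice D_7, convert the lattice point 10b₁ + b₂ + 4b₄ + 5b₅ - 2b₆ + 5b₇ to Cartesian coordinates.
(10, -9, -1, 4, 1, -2, 7)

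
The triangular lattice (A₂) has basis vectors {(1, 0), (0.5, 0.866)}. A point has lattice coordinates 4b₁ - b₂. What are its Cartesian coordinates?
(3.5, -0.866)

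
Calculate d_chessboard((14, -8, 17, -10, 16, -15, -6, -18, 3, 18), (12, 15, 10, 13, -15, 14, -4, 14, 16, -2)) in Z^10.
32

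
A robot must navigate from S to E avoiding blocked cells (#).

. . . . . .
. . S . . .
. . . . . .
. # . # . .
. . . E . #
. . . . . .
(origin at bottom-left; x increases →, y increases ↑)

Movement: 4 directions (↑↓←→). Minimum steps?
4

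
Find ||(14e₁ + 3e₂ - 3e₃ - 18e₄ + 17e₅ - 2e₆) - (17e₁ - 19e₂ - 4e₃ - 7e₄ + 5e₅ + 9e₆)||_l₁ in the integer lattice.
60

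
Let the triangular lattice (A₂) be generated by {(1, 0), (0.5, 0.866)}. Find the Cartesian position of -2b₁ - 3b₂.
(-3.5, -2.598)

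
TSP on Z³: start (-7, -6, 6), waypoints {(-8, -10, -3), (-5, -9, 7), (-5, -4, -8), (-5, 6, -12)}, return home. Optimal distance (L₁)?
80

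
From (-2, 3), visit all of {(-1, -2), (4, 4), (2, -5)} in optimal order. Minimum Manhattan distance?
23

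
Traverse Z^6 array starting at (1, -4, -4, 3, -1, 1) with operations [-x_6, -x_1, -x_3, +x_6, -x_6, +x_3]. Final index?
(0, -4, -4, 3, -1, 0)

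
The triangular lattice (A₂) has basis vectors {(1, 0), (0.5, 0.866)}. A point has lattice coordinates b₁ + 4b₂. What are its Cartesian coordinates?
(3, 3.464)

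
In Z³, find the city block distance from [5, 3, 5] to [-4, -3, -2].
22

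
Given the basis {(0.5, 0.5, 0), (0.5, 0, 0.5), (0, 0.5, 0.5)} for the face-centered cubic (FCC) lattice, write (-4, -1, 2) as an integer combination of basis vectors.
-7b₁ - b₂ + 5b₃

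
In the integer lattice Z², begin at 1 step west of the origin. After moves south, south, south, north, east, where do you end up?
(0, -2)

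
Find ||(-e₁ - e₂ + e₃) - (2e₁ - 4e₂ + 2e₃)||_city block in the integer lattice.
7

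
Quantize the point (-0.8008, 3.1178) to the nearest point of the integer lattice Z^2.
(-1, 3)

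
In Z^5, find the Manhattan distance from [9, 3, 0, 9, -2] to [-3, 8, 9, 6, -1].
30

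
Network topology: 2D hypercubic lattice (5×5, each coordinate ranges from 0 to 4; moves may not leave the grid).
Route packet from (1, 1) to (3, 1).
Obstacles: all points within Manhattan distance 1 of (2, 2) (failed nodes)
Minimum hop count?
4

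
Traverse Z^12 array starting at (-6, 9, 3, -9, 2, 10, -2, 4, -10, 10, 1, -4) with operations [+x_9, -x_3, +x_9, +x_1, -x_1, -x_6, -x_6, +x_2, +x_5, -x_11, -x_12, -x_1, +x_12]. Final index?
(-7, 10, 2, -9, 3, 8, -2, 4, -8, 10, 0, -4)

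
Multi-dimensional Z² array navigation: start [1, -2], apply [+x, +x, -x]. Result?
(2, -2)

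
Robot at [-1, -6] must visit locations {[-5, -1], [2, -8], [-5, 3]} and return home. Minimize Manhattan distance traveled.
36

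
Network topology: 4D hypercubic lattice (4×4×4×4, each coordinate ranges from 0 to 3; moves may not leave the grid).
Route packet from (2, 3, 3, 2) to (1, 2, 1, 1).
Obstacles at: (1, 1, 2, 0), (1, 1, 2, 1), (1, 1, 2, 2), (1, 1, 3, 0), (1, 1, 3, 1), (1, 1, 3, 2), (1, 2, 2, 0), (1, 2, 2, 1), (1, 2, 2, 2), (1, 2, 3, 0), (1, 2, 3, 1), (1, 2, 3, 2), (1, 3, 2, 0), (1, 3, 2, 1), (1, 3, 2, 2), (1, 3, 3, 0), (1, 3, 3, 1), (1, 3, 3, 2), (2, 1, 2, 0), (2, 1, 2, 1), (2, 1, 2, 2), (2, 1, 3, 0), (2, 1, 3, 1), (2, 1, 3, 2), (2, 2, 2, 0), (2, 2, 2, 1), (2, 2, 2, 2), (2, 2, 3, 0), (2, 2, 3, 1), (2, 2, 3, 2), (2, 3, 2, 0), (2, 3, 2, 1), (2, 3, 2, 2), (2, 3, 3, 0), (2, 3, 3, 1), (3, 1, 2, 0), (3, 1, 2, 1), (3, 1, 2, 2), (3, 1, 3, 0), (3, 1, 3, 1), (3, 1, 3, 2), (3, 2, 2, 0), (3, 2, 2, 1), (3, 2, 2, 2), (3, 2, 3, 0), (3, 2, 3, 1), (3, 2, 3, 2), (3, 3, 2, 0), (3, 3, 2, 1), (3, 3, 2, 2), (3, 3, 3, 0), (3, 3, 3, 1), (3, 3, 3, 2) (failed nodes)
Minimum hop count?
7
(one shortest path: (2, 3, 3, 2) → (2, 3, 3, 3) → (1, 3, 3, 3) → (1, 2, 3, 3) → (1, 2, 2, 3) → (1, 2, 1, 3) → (1, 2, 1, 2) → (1, 2, 1, 1))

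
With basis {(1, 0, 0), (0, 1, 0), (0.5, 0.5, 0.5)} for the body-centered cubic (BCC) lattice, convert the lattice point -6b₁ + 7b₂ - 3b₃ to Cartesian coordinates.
(-7.5, 5.5, -1.5)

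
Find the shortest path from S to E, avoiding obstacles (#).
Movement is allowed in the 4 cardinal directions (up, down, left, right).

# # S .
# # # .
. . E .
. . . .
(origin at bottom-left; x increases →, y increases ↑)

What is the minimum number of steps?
4
(one shortest path: (2, 3) → (3, 3) → (3, 2) → (3, 1) → (2, 1))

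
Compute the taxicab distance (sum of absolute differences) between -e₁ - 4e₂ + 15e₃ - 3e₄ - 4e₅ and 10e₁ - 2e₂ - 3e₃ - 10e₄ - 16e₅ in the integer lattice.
50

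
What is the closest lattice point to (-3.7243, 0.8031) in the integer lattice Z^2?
(-4, 1)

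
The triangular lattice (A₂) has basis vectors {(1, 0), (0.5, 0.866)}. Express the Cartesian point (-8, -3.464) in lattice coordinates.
-6b₁ - 4b₂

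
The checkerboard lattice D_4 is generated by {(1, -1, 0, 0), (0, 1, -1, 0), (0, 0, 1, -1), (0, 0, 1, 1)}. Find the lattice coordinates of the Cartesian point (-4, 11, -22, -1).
-4b₁ + 7b₂ - 7b₃ - 8b₄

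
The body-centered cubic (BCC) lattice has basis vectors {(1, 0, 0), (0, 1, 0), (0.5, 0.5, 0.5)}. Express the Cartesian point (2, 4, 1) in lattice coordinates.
b₁ + 3b₂ + 2b₃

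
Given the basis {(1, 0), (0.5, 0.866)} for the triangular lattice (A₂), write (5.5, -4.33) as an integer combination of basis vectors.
8b₁ - 5b₂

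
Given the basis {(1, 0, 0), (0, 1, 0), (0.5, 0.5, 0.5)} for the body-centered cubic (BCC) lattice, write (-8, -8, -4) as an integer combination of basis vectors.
-4b₁ - 4b₂ - 8b₃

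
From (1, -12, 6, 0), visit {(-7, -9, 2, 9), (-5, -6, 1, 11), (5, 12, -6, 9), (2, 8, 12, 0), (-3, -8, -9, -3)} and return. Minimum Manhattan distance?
160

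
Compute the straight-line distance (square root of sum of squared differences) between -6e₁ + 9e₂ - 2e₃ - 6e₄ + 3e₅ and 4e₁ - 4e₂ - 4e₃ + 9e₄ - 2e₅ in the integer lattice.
22.8692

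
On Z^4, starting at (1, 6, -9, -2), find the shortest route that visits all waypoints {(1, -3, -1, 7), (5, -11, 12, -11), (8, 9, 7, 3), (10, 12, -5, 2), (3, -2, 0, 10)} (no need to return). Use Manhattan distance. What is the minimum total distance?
121
(one optimal route: (1, 6, -9, -2) → (10, 12, -5, 2) → (8, 9, 7, 3) → (3, -2, 0, 10) → (1, -3, -1, 7) → (5, -11, 12, -11))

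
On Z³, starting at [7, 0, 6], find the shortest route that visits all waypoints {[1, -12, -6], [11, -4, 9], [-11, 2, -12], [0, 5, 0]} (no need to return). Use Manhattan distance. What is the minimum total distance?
94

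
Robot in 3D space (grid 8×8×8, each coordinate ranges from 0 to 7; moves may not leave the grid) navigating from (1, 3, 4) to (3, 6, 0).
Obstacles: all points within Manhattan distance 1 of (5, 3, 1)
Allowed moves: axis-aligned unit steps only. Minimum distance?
9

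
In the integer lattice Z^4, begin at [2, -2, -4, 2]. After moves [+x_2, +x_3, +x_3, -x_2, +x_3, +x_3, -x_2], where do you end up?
(2, -3, 0, 2)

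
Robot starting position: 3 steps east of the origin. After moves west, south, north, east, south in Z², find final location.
(3, -1)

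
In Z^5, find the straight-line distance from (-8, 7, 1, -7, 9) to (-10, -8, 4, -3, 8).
15.9687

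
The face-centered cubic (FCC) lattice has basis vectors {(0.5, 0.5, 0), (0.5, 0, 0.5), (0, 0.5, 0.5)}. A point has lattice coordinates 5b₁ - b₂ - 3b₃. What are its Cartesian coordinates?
(2, 1, -2)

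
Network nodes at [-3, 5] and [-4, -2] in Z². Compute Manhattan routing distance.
8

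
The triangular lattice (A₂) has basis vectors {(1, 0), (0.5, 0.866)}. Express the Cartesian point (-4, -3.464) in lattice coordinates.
-2b₁ - 4b₂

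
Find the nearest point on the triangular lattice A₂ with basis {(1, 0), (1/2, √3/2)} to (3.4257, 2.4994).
(3.5, 2.598)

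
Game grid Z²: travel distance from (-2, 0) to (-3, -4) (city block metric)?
5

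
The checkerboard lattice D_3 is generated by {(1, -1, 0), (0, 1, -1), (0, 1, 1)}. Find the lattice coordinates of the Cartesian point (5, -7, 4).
5b₁ - 3b₂ + b₃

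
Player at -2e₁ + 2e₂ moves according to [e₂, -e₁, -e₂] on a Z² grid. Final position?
(-3, 2)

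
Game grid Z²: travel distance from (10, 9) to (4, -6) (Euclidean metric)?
16.1555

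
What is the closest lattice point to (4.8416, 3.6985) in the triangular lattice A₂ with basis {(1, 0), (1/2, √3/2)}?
(5, 3.464)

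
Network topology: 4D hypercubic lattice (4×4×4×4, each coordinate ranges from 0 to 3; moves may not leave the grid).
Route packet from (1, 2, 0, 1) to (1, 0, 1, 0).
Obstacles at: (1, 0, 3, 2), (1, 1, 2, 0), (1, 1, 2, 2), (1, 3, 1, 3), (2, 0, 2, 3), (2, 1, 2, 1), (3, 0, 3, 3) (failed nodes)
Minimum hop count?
4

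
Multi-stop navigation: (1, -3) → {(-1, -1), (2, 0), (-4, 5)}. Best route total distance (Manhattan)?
17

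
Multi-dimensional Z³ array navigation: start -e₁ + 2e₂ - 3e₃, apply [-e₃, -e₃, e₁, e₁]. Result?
(1, 2, -5)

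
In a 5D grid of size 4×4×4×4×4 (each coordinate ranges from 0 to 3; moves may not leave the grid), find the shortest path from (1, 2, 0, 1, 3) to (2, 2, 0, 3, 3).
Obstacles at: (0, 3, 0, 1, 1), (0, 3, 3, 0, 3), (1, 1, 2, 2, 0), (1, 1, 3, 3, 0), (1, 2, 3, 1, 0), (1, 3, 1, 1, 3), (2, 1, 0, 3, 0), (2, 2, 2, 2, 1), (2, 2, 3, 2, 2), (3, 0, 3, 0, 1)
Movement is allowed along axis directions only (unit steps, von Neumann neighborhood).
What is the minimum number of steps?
3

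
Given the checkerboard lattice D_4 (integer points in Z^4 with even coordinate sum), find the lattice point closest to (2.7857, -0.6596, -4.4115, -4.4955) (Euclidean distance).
(3, -1, -4, -4)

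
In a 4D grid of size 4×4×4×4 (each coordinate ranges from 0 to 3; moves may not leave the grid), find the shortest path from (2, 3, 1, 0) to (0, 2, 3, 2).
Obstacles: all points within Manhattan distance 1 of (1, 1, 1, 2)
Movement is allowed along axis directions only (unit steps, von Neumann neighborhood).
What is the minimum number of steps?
7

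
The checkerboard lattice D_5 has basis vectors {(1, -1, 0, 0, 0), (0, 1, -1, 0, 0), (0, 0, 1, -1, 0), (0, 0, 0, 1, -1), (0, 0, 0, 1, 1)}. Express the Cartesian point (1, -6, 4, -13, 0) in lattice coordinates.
b₁ - 5b₂ - b₃ - 7b₄ - 7b₅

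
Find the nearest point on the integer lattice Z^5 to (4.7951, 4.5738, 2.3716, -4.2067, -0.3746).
(5, 5, 2, -4, 0)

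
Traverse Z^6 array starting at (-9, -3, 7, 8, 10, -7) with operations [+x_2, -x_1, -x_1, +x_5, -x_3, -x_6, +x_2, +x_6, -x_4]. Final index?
(-11, -1, 6, 7, 11, -7)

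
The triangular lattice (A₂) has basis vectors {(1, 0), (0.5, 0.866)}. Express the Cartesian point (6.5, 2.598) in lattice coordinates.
5b₁ + 3b₂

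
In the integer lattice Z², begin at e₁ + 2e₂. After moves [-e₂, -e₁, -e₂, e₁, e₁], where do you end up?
(2, 0)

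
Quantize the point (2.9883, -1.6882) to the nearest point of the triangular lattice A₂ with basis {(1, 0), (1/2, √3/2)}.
(3, -1.732)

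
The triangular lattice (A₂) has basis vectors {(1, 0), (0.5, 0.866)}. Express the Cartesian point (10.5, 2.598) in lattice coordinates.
9b₁ + 3b₂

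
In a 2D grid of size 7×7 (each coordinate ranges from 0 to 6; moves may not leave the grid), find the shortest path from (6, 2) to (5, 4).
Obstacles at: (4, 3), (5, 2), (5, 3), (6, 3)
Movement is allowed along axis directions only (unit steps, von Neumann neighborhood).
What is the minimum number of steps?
9
(one shortest path: (6, 2) → (6, 1) → (5, 1) → (4, 1) → (3, 1) → (3, 2) → (3, 3) → (3, 4) → (4, 4) → (5, 4))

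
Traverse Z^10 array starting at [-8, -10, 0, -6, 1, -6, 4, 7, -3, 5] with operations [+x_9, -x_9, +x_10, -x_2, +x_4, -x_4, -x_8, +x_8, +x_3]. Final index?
(-8, -11, 1, -6, 1, -6, 4, 7, -3, 6)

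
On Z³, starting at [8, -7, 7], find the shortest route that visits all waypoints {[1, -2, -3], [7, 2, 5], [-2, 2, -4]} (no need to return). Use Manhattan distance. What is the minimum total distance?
38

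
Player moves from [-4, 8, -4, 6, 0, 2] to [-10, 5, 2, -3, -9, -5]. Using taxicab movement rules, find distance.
40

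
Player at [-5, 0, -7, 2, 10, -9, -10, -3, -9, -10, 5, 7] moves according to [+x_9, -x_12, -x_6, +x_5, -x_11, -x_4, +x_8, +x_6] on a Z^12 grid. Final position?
(-5, 0, -7, 1, 11, -9, -10, -2, -8, -10, 4, 6)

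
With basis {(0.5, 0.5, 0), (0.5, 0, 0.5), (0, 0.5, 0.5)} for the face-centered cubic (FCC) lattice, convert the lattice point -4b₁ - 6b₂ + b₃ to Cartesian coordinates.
(-5, -1.5, -2.5)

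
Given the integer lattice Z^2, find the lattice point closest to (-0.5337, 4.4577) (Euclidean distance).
(-1, 4)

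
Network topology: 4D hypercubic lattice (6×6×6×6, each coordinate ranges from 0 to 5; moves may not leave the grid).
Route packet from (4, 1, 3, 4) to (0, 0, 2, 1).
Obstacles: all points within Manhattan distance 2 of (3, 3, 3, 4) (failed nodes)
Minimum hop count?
9
(one shortest path: (4, 1, 3, 4) → (4, 0, 3, 4) → (3, 0, 3, 4) → (2, 0, 3, 4) → (1, 0, 3, 4) → (0, 0, 3, 4) → (0, 0, 2, 4) → (0, 0, 2, 3) → (0, 0, 2, 2) → (0, 0, 2, 1))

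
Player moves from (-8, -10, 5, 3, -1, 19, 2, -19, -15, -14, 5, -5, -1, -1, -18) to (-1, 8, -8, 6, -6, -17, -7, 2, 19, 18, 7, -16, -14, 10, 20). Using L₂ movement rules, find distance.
80.206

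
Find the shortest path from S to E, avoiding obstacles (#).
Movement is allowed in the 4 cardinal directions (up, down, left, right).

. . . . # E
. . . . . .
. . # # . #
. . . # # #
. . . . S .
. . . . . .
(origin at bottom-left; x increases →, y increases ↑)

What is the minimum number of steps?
11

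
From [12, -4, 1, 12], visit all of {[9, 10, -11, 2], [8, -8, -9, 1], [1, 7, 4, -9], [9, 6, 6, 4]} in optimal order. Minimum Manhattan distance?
98
(one optimal route: (12, -4, 1, 12) → (8, -8, -9, 1) → (9, 10, -11, 2) → (9, 6, 6, 4) → (1, 7, 4, -9))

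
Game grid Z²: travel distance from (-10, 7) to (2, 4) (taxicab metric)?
15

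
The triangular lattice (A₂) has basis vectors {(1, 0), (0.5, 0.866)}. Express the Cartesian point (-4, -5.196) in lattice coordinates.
-b₁ - 6b₂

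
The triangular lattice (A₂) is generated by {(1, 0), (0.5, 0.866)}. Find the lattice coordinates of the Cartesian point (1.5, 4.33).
-b₁ + 5b₂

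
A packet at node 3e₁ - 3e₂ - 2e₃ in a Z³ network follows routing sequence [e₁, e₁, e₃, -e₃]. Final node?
(5, -3, -2)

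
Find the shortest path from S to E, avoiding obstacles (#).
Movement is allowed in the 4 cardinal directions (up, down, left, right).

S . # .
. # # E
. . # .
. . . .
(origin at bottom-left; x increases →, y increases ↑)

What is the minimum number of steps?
8
(one shortest path: (0, 3) → (0, 2) → (0, 1) → (1, 1) → (1, 0) → (2, 0) → (3, 0) → (3, 1) → (3, 2))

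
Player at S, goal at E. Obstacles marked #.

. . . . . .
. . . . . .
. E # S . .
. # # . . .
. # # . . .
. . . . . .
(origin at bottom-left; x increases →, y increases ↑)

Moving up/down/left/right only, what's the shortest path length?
4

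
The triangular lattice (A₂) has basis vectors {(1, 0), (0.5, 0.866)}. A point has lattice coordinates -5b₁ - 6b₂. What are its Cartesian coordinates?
(-8, -5.196)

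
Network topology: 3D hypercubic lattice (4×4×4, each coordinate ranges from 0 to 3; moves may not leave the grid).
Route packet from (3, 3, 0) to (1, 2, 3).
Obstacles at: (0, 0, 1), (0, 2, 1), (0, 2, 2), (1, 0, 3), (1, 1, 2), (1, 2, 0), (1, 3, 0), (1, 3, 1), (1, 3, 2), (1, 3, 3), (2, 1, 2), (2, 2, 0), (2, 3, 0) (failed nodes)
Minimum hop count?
6
(one shortest path: (3, 3, 0) → (3, 2, 0) → (3, 2, 1) → (2, 2, 1) → (1, 2, 1) → (1, 2, 2) → (1, 2, 3))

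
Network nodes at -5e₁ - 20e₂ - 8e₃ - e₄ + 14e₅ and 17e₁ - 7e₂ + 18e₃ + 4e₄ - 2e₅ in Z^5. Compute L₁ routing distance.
82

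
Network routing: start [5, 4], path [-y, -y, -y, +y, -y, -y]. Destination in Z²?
(5, 0)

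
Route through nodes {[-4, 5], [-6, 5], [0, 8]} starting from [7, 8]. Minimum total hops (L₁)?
16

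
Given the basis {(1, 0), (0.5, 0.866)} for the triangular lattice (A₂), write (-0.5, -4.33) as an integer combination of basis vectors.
2b₁ - 5b₂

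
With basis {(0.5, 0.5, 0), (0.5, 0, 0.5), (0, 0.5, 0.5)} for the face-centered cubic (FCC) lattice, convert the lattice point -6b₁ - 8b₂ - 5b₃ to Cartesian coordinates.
(-7, -5.5, -6.5)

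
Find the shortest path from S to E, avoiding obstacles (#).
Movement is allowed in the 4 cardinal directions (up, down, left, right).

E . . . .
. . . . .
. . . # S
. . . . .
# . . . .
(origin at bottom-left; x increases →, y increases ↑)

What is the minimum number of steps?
6
(one shortest path: (4, 2) → (4, 3) → (3, 3) → (2, 3) → (1, 3) → (0, 3) → (0, 4))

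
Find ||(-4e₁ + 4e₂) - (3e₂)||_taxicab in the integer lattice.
5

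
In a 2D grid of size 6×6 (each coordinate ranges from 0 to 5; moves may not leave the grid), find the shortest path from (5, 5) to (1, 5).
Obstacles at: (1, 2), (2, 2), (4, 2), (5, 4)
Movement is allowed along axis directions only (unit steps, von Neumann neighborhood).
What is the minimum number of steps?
4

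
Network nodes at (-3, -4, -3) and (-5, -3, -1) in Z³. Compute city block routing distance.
5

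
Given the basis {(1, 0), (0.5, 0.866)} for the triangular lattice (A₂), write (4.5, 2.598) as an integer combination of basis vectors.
3b₁ + 3b₂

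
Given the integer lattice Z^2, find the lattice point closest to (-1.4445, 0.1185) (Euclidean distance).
(-1, 0)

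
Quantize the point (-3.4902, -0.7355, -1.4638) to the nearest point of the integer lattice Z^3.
(-3, -1, -1)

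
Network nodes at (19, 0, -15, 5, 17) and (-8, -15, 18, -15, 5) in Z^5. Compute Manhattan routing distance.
107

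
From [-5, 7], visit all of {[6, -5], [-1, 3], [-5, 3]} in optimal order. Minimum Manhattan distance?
23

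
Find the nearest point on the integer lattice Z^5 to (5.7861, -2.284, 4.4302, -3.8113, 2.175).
(6, -2, 4, -4, 2)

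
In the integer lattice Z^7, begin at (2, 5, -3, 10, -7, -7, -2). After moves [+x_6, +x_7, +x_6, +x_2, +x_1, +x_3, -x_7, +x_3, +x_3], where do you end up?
(3, 6, 0, 10, -7, -5, -2)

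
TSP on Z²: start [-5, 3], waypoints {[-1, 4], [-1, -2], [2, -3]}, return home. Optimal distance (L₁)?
28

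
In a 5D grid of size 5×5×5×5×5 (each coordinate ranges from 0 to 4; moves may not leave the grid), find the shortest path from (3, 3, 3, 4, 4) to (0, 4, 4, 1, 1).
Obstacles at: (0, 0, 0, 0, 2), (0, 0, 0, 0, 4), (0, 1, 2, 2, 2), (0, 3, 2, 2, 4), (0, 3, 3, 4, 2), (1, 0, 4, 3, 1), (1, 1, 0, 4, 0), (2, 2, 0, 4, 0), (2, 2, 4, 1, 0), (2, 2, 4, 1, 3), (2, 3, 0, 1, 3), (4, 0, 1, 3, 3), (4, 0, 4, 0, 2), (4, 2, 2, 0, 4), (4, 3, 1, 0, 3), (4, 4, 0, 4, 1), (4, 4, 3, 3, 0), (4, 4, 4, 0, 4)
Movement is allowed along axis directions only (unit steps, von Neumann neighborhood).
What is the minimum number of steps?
11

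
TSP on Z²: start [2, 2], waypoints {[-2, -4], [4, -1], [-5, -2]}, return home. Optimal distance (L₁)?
30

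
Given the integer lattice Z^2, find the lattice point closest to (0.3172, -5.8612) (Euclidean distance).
(0, -6)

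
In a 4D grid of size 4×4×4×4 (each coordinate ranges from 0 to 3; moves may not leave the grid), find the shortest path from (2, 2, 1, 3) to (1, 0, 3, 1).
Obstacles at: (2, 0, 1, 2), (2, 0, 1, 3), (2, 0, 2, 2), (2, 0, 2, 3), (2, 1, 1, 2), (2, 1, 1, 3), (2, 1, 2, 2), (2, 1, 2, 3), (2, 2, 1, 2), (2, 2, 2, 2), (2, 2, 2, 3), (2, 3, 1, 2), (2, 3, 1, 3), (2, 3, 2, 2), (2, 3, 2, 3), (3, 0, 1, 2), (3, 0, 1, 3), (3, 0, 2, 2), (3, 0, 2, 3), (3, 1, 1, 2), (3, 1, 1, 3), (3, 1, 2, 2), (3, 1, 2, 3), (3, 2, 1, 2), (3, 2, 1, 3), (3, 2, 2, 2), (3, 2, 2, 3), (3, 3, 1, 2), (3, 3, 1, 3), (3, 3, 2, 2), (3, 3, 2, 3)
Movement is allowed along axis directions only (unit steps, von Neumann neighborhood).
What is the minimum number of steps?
7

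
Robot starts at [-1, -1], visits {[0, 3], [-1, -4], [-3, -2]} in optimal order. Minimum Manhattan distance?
15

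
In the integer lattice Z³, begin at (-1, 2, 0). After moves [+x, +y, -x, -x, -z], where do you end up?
(-2, 3, -1)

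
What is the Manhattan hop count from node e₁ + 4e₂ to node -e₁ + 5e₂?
3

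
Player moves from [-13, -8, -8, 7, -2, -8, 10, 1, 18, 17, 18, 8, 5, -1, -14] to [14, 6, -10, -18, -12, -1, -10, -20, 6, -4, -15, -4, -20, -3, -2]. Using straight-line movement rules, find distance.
71.6589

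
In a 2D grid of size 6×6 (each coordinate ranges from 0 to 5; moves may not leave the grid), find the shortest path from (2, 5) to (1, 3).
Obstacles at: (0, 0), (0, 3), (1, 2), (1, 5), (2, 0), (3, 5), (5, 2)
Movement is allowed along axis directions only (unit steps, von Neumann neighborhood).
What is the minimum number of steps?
3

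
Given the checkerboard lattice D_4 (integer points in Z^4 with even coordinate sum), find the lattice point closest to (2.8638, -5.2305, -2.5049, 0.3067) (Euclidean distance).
(3, -5, -2, 0)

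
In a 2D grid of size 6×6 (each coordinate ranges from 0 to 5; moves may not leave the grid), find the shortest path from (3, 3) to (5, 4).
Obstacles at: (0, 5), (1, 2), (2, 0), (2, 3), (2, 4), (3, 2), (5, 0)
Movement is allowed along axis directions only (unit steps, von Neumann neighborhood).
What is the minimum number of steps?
3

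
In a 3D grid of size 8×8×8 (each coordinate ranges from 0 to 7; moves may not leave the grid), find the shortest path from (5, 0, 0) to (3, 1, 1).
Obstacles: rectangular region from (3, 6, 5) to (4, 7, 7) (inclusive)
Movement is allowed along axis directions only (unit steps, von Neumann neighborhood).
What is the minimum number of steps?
4
(one shortest path: (5, 0, 0) → (4, 0, 0) → (3, 0, 0) → (3, 1, 0) → (3, 1, 1))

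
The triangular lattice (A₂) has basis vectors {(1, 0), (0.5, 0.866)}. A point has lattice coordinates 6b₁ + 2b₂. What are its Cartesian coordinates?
(7, 1.732)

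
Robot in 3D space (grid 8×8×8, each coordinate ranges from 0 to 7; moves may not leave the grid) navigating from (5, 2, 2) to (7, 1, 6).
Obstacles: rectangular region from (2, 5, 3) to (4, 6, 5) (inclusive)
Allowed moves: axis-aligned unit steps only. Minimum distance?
7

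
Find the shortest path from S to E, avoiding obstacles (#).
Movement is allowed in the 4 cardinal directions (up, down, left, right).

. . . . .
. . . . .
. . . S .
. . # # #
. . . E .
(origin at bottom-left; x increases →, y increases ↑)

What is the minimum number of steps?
6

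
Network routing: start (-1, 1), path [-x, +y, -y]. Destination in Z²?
(-2, 1)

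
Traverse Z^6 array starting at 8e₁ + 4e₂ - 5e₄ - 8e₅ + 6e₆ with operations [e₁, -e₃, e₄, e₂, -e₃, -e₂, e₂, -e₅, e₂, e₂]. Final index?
(9, 7, -2, -4, -9, 6)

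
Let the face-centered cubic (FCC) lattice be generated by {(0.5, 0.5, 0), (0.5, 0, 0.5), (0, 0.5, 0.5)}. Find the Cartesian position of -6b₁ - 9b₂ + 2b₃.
(-7.5, -2, -3.5)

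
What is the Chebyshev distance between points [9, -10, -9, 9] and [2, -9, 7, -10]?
19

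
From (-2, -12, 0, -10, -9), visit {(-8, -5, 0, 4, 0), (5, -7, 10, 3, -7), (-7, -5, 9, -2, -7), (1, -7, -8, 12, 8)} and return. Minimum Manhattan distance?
168
(one optimal route: (-2, -12, 0, -10, -9) → (-8, -5, 0, 4, 0) → (1, -7, -8, 12, 8) → (5, -7, 10, 3, -7) → (-7, -5, 9, -2, -7) → (-2, -12, 0, -10, -9))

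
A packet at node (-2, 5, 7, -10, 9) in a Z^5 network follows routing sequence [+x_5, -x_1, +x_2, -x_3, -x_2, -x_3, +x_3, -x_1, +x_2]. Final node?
(-4, 6, 6, -10, 10)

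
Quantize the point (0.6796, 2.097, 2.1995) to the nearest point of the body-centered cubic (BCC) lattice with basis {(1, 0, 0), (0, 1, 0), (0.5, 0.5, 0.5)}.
(1, 2, 2)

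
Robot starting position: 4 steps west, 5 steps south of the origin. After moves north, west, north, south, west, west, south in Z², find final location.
(-7, -5)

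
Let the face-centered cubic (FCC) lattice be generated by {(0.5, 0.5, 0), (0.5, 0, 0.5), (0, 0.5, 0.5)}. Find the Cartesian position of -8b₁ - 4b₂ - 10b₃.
(-6, -9, -7)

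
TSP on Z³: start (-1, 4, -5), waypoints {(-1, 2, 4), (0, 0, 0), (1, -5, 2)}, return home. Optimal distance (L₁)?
40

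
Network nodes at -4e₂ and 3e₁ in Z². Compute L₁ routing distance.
7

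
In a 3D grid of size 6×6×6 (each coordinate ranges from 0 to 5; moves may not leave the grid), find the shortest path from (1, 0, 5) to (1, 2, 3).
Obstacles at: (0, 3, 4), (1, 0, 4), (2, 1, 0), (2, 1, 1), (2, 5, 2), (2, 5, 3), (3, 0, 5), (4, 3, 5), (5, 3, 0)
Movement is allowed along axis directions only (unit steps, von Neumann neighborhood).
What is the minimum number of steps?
4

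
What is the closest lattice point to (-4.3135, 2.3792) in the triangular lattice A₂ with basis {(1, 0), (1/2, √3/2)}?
(-4.5, 2.598)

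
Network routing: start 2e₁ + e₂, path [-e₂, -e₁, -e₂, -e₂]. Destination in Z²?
(1, -2)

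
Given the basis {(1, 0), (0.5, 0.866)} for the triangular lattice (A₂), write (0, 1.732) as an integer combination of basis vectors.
-b₁ + 2b₂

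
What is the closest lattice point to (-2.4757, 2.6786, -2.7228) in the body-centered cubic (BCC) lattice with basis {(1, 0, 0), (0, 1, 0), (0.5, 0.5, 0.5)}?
(-2.5, 2.5, -2.5)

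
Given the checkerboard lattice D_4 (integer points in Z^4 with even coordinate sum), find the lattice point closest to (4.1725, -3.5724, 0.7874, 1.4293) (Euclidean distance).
(4, -4, 1, 1)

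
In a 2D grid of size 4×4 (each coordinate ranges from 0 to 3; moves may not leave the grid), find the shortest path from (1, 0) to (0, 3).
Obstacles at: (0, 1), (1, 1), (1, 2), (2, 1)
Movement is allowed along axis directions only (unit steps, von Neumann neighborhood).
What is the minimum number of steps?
8
(one shortest path: (1, 0) → (2, 0) → (3, 0) → (3, 1) → (3, 2) → (2, 2) → (2, 3) → (1, 3) → (0, 3))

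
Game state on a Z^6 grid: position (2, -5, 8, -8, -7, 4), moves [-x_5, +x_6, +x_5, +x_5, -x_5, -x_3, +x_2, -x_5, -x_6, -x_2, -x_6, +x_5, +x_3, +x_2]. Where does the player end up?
(2, -4, 8, -8, -7, 3)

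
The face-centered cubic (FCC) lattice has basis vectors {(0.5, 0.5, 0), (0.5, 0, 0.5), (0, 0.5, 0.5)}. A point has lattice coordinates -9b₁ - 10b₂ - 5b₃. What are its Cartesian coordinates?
(-9.5, -7, -7.5)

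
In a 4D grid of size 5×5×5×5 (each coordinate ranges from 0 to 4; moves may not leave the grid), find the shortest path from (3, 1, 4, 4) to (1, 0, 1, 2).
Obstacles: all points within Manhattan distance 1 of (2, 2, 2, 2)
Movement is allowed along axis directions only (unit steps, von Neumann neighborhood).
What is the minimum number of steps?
8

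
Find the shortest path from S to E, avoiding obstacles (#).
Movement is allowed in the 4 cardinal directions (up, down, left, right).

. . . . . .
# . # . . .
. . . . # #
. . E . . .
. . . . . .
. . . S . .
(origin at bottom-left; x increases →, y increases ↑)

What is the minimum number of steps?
3
(one shortest path: (3, 0) → (2, 0) → (2, 1) → (2, 2))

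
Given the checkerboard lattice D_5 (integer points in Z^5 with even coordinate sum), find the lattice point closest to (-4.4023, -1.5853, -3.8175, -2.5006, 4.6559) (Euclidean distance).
(-4, -2, -4, -3, 5)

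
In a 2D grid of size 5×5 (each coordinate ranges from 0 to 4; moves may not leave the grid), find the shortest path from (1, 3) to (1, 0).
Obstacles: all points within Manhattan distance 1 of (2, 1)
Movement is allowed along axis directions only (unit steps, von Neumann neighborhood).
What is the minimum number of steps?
5
(one shortest path: (1, 3) → (0, 3) → (0, 2) → (0, 1) → (0, 0) → (1, 0))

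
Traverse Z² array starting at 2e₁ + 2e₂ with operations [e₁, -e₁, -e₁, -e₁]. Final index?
(0, 2)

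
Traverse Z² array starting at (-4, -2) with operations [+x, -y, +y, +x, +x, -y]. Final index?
(-1, -3)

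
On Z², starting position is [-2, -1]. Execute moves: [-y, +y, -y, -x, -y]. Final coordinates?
(-3, -3)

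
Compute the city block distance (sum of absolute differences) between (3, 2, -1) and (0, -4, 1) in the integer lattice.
11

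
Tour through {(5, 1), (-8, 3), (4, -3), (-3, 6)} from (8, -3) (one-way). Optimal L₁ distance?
30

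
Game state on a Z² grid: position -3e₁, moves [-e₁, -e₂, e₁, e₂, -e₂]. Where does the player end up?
(-3, -1)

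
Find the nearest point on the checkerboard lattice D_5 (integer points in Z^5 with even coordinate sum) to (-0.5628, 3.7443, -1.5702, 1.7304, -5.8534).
(0, 4, -2, 2, -6)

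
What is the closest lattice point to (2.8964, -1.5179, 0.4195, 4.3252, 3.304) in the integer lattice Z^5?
(3, -2, 0, 4, 3)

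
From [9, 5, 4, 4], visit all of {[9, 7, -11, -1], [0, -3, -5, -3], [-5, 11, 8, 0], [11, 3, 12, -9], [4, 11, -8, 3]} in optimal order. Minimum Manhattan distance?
133
(one optimal route: (9, 5, 4, 4) → (11, 3, 12, -9) → (-5, 11, 8, 0) → (4, 11, -8, 3) → (9, 7, -11, -1) → (0, -3, -5, -3))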